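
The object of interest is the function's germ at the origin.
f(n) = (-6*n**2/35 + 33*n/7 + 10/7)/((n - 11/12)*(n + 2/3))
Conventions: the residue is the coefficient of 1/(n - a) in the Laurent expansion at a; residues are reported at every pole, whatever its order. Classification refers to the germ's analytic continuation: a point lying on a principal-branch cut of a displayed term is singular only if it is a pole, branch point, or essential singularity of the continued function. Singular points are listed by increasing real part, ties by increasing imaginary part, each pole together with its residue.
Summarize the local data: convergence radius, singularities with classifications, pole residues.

Radius of convergence at 0: 2/3.
At -2/3: a pole of order 1; residue 752/665.
At 11/12: a pole of order 1; residue 4709/1330.

Denominator factor (n + 2/3): pole of order 1 at -2/3, modulus 2/3.
Denominator factor (n - 11/12): pole of order 1 at 11/12, modulus 11/12.
The radius of convergence is the smallest modulus among the singular points: 2/3.
At the order-1 pole -2/3 set g(n) = (n - (-2/3))*f(n) = (-6*n**2/35 + 33*n/7 + 10/7)/(n - 11/12).
Simple pole: residue = g(a) at a = -2/3, which is 752/665.
At the order-1 pole 11/12 set g(n) = (n - (11/12))*f(n) = (-6*n**2/35 + 33*n/7 + 10/7)/(n + 2/3).
Simple pole: residue = g(a) at a = 11/12, which is 4709/1330.
List the singular points by increasing real part (a conjugate pair: the negative imaginary part first).


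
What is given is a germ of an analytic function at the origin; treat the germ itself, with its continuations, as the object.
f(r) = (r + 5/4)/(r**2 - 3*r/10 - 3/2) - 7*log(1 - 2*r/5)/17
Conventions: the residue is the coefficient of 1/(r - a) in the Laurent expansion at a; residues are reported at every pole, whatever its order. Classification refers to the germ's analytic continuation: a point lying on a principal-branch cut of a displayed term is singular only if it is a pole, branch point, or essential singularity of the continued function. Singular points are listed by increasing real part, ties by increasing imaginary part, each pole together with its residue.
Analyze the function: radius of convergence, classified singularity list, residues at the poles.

Denominator factor (r**2 - 3*r/10 - 3/2): discriminant 609/100, real irrational roots 3/20 + (1/20)*sqrt(609) and 3/20 - (1/20)*sqrt(609); poles of order 1, moduli 3/20 + (1/20)*sqrt(609) and -3/20 + (1/20)*sqrt(609).
Branch term (-7/17)*log(1 - r/(5/2)): its argument vanishes at r = 5/2, a logarithmic branch point, modulus 5/2.
The radius of convergence is the smallest modulus among the singular points: -3/20 + (1/20)*sqrt(609).
The branch term is analytic at 3/20 - (1/20)*sqrt(609) and contributes nothing to the residue; only the rational part matters.
The factor r**2 - 3*r/10 - 3/2 splits as (r - a)(r - a') with a = 3/20 - (1/20)*sqrt(609), a' = 3/20 + (1/20)*sqrt(609). At the order-1 pole a set g(r) = (r - a)*(rational part) = [r + 5/4] / (r - a').
Simple pole: residue = g(a) at a = 3/20 - (1/20)*sqrt(609), which is 1/2 - (2/87)*sqrt(609).
The branch term is analytic at 3/20 + (1/20)*sqrt(609) and contributes nothing to the residue; only the rational part matters.
The factor r**2 - 3*r/10 - 3/2 splits as (r - a)(r - a') with a = 3/20 + (1/20)*sqrt(609), a' = 3/20 - (1/20)*sqrt(609). At the order-1 pole a set g(r) = (r - a)*(rational part) = [r + 5/4] / (r - a').
Simple pole: residue = g(a) at a = 3/20 + (1/20)*sqrt(609), which is 1/2 + (2/87)*sqrt(609).
List the singular points by increasing real part (a conjugate pair: the negative imaginary part first).

Radius of convergence at 0: -3/20 + (1/20)*sqrt(609).
At 3/20 - (1/20)*sqrt(609): a pole of order 1; residue 1/2 - (2/87)*sqrt(609).
At 3/20 + (1/20)*sqrt(609): a pole of order 1; residue 1/2 + (2/87)*sqrt(609).
At 5/2: a logarithmic branch point.


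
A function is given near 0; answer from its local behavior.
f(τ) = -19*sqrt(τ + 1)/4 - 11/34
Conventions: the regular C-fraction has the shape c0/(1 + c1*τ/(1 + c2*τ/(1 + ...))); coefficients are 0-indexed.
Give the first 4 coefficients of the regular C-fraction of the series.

The regular C-fraction coefficients are [-345/68, -323/690, 991/1380, 345/3964].

Taylor coefficients (expand at 0): a_0 = -345/68, a_1 = -19/8, a_2 = 19/32, a_3 = -19/64.
c0 = a_0 = -345/68. Peel one level at a time: if S = 1 + c*τ/S' with S'(0) = 1, then c is the τ-coefficient of S and S' = c*τ/(S - 1).
S_1 = c0/f = 1 + (-323/690)*τ + (320093/952200)*τ^2 + ...; c1 = -323/690.
S_2 = c1*τ/(S_1 - 1) = 1 + (991/1380)*τ + (-1/16)*τ^2 + ...; c2 = 991/1380.
S_3 = c2*τ/(S_2 - 1) = 1 + (345/3964)*τ + ...; c3 = 345/3964.


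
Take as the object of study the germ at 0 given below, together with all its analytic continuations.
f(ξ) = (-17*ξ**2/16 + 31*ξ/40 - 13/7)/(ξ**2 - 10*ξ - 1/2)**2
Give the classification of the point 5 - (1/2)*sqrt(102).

The denominator factor ξ**2 - 10*ξ - 1/2 vanishes at 5 - (1/2)*sqrt(102) and appears to the power 2; the numerator there equals -11567/224 + (197/40)*sqrt(102), nonzero, and no other factor vanishes.
Hence a pole whose order is the multiplicity, 2.

The point is a pole of order 2.


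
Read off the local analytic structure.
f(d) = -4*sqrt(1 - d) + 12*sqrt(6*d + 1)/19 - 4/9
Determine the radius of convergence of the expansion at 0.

The radius of convergence is 1/6.

Branch term (12/19)*sqrt(1 - d/(-1/6)): its argument vanishes at d = -1/6, a square-root branch point, modulus 1/6.
Branch term (-4)*sqrt(1 - d/(1)): its argument vanishes at d = 1, a square-root branch point, modulus 1.
The radius of convergence is the smallest modulus among the singular points: 1/6.


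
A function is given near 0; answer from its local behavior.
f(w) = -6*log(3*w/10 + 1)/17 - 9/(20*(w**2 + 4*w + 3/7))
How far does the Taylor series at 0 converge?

Denominator factor (w**2 + 4*w + 3/7): discriminant 100/7, real irrational roots -2 + (5/7)*sqrt(7) and -2 - (5/7)*sqrt(7); poles of order 1, moduli 2 - (5/7)*sqrt(7) and 2 + (5/7)*sqrt(7).
Branch term (-6/17)*log(1 - w/(-10/3)): its argument vanishes at w = -10/3, a logarithmic branch point, modulus 10/3.
The radius of convergence is the smallest modulus among the singular points: 2 - (5/7)*sqrt(7).

The radius of convergence is 2 - (5/7)*sqrt(7).


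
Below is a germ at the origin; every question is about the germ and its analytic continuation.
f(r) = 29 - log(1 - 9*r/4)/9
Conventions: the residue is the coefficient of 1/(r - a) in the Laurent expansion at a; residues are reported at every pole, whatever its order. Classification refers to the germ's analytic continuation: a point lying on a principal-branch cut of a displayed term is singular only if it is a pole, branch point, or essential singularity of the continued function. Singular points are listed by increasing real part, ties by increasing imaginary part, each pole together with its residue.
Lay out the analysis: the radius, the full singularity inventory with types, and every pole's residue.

Radius of convergence at 0: 4/9.
At 4/9: a logarithmic branch point.

Branch term (-1/9)*log(1 - r/(4/9)): its argument vanishes at r = 4/9, a logarithmic branch point, modulus 4/9.
The radius of convergence is the smallest modulus among the singular points: 4/9.


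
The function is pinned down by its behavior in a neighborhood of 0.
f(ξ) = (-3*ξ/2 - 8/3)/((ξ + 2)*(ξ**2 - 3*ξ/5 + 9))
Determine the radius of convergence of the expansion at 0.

The radius of convergence is 2.

Denominator factor (ξ + 2): pole of order 1 at -2, modulus 2.
Denominator factor (ξ**2 - 3*ξ/5 + 9): discriminant -891/25, complex-conjugate roots (3/10) + ((9/10)*sqrt(11))*i and (3/10) - ((9/10)*sqrt(11))*i; poles of order 1, moduli 3 and 3.
The radius of convergence is the smallest modulus among the singular points: 2.


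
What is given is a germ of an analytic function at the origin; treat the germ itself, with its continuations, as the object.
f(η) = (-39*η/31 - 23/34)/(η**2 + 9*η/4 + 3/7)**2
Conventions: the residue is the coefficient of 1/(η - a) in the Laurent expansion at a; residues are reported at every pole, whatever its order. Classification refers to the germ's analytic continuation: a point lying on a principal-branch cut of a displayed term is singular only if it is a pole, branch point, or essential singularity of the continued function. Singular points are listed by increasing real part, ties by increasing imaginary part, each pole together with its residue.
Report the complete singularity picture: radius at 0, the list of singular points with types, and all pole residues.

Radius of convergence at 0: 9/8 - (5/56)*sqrt(105).
At -9/8 - (5/56)*sqrt(105): a pole of order 2; residue (69776/2964375)*sqrt(105).
At -9/8 + (5/56)*sqrt(105): a pole of order 2; residue -(69776/2964375)*sqrt(105).

Denominator factor (η**2 + 9*η/4 + 3/7)^2: discriminant 375/112, real irrational roots -9/8 + (5/56)*sqrt(105) and -9/8 - (5/56)*sqrt(105); poles of order 2, moduli 9/8 - (5/56)*sqrt(105) and 9/8 + (5/56)*sqrt(105).
The radius of convergence is the smallest modulus among the singular points: 9/8 - (5/56)*sqrt(105).
The factor η**2 + 9*η/4 + 3/7 splits as (η - a)(η - a') with a = -9/8 - (5/56)*sqrt(105), a' = -9/8 + (5/56)*sqrt(105). At the order-2 pole a set g(η) = (η - a)^2*f(η) = [-39*η/31 - 23/34] / (η - a')^2.
Order-2 pole: residue = g'(a); g'(-9/8 - (5/56)*sqrt(105)) = (69776/2964375)*sqrt(105), so the residue is (69776/2964375)*sqrt(105).
The factor η**2 + 9*η/4 + 3/7 splits as (η - a)(η - a') with a = -9/8 + (5/56)*sqrt(105), a' = -9/8 - (5/56)*sqrt(105). At the order-2 pole a set g(η) = (η - a)^2*f(η) = [-39*η/31 - 23/34] / (η - a')^2.
Order-2 pole: residue = g'(a); g'(-9/8 + (5/56)*sqrt(105)) = -(69776/2964375)*sqrt(105), so the residue is -(69776/2964375)*sqrt(105).
List the singular points by increasing real part (a conjugate pair: the negative imaginary part first).


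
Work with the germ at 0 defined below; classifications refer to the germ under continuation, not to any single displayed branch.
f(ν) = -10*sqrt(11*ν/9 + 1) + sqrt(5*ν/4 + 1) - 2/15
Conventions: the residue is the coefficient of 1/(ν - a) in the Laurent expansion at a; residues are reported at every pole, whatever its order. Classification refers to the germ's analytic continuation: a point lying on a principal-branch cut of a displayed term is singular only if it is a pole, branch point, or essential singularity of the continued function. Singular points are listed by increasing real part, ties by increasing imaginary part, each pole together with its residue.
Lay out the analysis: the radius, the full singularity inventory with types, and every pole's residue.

Radius of convergence at 0: 4/5.
At -9/11: an algebraic (square-root) branch point.
At -4/5: an algebraic (square-root) branch point.

Branch term (-10)*sqrt(1 - ν/(-9/11)): its argument vanishes at ν = -9/11, a square-root branch point, modulus 9/11.
Branch term (1)*sqrt(1 - ν/(-4/5)): its argument vanishes at ν = -4/5, a square-root branch point, modulus 4/5.
The radius of convergence is the smallest modulus among the singular points: 4/5.
List the singular points by increasing real part (a conjugate pair: the negative imaginary part first).


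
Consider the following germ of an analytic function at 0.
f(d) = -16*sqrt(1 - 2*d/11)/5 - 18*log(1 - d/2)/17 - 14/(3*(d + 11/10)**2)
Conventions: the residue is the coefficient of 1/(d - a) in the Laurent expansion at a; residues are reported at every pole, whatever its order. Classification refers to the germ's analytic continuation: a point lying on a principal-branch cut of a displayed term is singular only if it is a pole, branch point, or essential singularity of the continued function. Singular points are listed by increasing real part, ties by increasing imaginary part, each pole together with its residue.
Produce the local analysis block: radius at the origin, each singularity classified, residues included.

Denominator factor (d + 11/10)^2: pole of order 2 at -11/10, modulus 11/10.
Branch term (-18/17)*log(1 - d/(2)): its argument vanishes at d = 2, a logarithmic branch point, modulus 2.
Branch term (-16/5)*sqrt(1 - d/(11/2)): its argument vanishes at d = 11/2, a square-root branch point, modulus 11/2.
The radius of convergence is the smallest modulus among the singular points: 11/10.
The branch terms are analytic at -11/10 and contribute nothing to the residue; only the rational part matters.
At the order-2 pole -11/10 set g(d) = (d - (-11/10))^2*(rational part) = -14/3.
Order-2 pole: residue = g'(a); g'(-11/10) = 0, so the residue is 0.
List the singular points by increasing real part (a conjugate pair: the negative imaginary part first).

Radius of convergence at 0: 11/10.
At -11/10: a pole of order 2; residue 0.
At 2: a logarithmic branch point.
At 11/2: an algebraic (square-root) branch point.


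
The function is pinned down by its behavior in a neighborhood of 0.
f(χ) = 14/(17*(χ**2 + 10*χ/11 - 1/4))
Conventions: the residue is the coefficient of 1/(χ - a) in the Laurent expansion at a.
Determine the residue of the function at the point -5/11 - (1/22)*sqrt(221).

The factor χ**2 + 10*χ/11 - 1/4 splits as (χ - a)(χ - a') with a = -5/11 - (1/22)*sqrt(221), a' = -5/11 + (1/22)*sqrt(221). At the order-1 pole a set g(χ) = (χ - a)*f(χ) = [14/17] / (χ - a').
Simple pole: residue = g(a) at a = -5/11 - (1/22)*sqrt(221), which is -(154/3757)*sqrt(221).

The residue is -(154/3757)*sqrt(221).


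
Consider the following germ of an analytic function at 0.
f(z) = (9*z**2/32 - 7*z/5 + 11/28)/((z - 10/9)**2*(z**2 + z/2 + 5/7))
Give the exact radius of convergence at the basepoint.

Denominator factor (z**2 + z/2 + 5/7): discriminant -73/28, complex-conjugate roots (-1/4) + ((1/28)*sqrt(511))*i and (-1/4) - ((1/28)*sqrt(511))*i; poles of order 1, moduli (1/7)*sqrt(35) and (1/7)*sqrt(35).
Denominator factor (z - 10/9)^2: pole of order 2 at 10/9, modulus 10/9.
The radius of convergence is the smallest modulus among the singular points: (1/7)*sqrt(35).

The radius of convergence is (1/7)*sqrt(35).


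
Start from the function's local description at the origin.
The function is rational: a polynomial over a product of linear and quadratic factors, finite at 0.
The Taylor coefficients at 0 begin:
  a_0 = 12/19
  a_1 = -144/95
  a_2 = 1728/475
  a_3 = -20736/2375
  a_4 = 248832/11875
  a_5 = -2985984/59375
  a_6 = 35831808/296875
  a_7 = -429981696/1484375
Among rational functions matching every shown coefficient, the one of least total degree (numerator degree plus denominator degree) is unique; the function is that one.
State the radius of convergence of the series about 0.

No rational of total degree below 1 reproduces all 8 coefficients; solving the [0/1] Pade equations on them gives f(θ) = 5/(19*(θ + 5/12)), whose expansion matches every shown term.
Denominator factor (θ + 5/12): pole of order 1 at -5/12, modulus 5/12.
The radius of convergence is the smallest modulus among the singular points: 5/12.

The radius of convergence is 5/12.


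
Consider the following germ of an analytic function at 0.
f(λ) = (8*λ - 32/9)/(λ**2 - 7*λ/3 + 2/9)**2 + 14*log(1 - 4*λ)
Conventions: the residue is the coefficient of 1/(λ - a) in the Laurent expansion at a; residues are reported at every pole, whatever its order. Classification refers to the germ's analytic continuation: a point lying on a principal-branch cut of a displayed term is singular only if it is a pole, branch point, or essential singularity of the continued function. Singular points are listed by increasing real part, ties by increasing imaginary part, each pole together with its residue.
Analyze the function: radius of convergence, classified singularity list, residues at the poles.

Radius of convergence at 0: 7/6 - (1/6)*sqrt(41).
At 7/6 - (1/6)*sqrt(41): a pole of order 2; residue (312/1681)*sqrt(41).
At 1/4: a logarithmic branch point.
At 7/6 + (1/6)*sqrt(41): a pole of order 2; residue -(312/1681)*sqrt(41).

Denominator factor (λ**2 - 7*λ/3 + 2/9)^2: discriminant 41/9, real irrational roots 7/6 + (1/6)*sqrt(41) and 7/6 - (1/6)*sqrt(41); poles of order 2, moduli 7/6 + (1/6)*sqrt(41) and 7/6 - (1/6)*sqrt(41).
Branch term (14)*log(1 - λ/(1/4)): its argument vanishes at λ = 1/4, a logarithmic branch point, modulus 1/4.
The radius of convergence is the smallest modulus among the singular points: 7/6 - (1/6)*sqrt(41).
The branch term is analytic at 7/6 - (1/6)*sqrt(41) and contributes nothing to the residue; only the rational part matters.
The factor λ**2 - 7*λ/3 + 2/9 splits as (λ - a)(λ - a') with a = 7/6 - (1/6)*sqrt(41), a' = 7/6 + (1/6)*sqrt(41). At the order-2 pole a set g(λ) = (λ - a)^2*(rational part) = [8*λ - 32/9] / (λ - a')^2.
Order-2 pole: residue = g'(a); g'(7/6 - (1/6)*sqrt(41)) = (312/1681)*sqrt(41), so the residue is (312/1681)*sqrt(41).
The branch term is analytic at 7/6 + (1/6)*sqrt(41) and contributes nothing to the residue; only the rational part matters.
The factor λ**2 - 7*λ/3 + 2/9 splits as (λ - a)(λ - a') with a = 7/6 + (1/6)*sqrt(41), a' = 7/6 - (1/6)*sqrt(41). At the order-2 pole a set g(λ) = (λ - a)^2*(rational part) = [8*λ - 32/9] / (λ - a')^2.
Order-2 pole: residue = g'(a); g'(7/6 + (1/6)*sqrt(41)) = -(312/1681)*sqrt(41), so the residue is -(312/1681)*sqrt(41).
List the singular points by increasing real part (a conjugate pair: the negative imaginary part first).


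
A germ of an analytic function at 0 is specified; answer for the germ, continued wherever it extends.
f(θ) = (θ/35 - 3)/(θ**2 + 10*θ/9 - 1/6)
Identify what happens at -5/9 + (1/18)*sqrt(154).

The denominator factor θ**2 + 10*θ/9 - 1/6 vanishes at -5/9 + (1/18)*sqrt(154) and appears to the power 1; the numerator there equals -190/63 + (1/630)*sqrt(154), nonzero, and no other factor vanishes.
Hence a pole whose order is the multiplicity, 1.

The point is a pole of order 1.


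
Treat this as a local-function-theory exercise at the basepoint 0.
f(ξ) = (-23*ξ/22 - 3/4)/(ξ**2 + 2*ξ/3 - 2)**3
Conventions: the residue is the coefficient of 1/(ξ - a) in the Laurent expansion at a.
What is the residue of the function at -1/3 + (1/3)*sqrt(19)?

The factor ξ**2 + 2*ξ/3 - 2 splits as (ξ - a)(ξ - a') with a = -1/3 + (1/3)*sqrt(19), a' = -1/3 - (1/3)*sqrt(19). At the order-3 pole a set g(ξ) = (ξ - a)^3*f(ξ) = [-23*ξ/22 - 3/4] / (ξ - a')^3.
Order-3 pole: residue = g''(a)/2; g''(-1/3 + (1/3)*sqrt(19)) = -(12879/2414368)*sqrt(19), so the residue is -(12879/4828736)*sqrt(19).

The residue is -(12879/4828736)*sqrt(19).


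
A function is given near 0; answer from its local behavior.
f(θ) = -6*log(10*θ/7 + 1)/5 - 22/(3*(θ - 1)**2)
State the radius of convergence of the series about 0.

Denominator factor (θ - 1)^2: pole of order 2 at 1, modulus 1.
Branch term (-6/5)*log(1 - θ/(-7/10)): its argument vanishes at θ = -7/10, a logarithmic branch point, modulus 7/10.
The radius of convergence is the smallest modulus among the singular points: 7/10.

The radius of convergence is 7/10.


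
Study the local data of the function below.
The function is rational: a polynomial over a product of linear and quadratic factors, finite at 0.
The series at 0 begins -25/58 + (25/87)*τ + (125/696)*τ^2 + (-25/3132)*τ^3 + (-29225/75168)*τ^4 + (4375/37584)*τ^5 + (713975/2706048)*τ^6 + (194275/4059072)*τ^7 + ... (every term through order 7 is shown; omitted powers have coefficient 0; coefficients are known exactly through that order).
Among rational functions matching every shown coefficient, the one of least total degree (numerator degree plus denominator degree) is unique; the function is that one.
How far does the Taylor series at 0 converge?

The radius of convergence is 1.

No rational of total degree below 3 reproduces all 8 coefficients; solving the [0/3] Pade equations on them gives f(τ) = -15/(29*(τ + 6/5)*(τ**2 - τ/6 + 1)), whose expansion matches every shown term.
Denominator factor (τ + 6/5): pole of order 1 at -6/5, modulus 6/5.
Denominator factor (τ**2 - τ/6 + 1): discriminant -143/36, complex-conjugate roots (1/12) + ((1/12)*sqrt(143))*i and (1/12) - ((1/12)*sqrt(143))*i; poles of order 1, moduli 1 and 1.
The radius of convergence is the smallest modulus among the singular points: 1.


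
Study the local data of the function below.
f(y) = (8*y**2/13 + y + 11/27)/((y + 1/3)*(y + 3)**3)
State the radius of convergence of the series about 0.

Denominator factor (y + 3)^3: pole of order 3 at -3, modulus 3.
Denominator factor (y + 1/3): pole of order 1 at -1/3, modulus 1/3.
The radius of convergence is the smallest modulus among the singular points: 1/3.

The radius of convergence is 1/3.


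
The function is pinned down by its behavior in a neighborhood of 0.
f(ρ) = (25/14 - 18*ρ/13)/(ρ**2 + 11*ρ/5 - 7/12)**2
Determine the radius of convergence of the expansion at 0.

Denominator factor (ρ**2 + 11*ρ/5 - 7/12)^2: discriminant 538/75, real irrational roots -11/10 + (1/30)*sqrt(1614) and -11/10 - (1/30)*sqrt(1614); poles of order 2, moduli -11/10 + (1/30)*sqrt(1614) and 11/10 + (1/30)*sqrt(1614).
The radius of convergence is the smallest modulus among the singular points: -11/10 + (1/30)*sqrt(1614).

The radius of convergence is -11/10 + (1/30)*sqrt(1614).


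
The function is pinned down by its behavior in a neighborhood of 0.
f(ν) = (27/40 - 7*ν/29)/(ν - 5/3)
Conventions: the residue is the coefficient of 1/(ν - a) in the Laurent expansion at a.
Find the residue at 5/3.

The residue is 949/3480.

At the order-1 pole 5/3 set g(ν) = (ν - (5/3))*f(ν) = 27/40 - 7*ν/29.
Simple pole: residue = g(a) at a = 5/3, which is 949/3480.


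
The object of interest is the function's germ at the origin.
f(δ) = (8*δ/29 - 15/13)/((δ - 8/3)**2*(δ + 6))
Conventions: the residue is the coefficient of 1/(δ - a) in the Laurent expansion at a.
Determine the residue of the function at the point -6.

At the order-1 pole -6 set g(δ) = (δ - (-6))*f(δ) = (8*δ/29 - 15/13)/(δ - 8/3)**2.
Simple pole: residue = g(a) at a = -6, which is -9531/254852.

The residue is -9531/254852.


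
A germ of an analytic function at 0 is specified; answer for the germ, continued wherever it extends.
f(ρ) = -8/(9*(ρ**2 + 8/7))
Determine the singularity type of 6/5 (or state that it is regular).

The point is a regular point.

Denominator factors: ρ**2 + 8/7 = 452/175 at ρ = 6/5 — none vanishes.
So the germ continues analytically to 6/5.


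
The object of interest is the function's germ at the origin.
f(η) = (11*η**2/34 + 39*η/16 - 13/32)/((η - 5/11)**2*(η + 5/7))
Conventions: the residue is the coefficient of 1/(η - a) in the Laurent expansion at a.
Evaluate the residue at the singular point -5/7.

The residue is -236797/163200.

At the order-1 pole -5/7 set g(η) = (η - (-5/7))*f(η) = (11*η**2/34 + 39*η/16 - 13/32)/(η - 5/11)**2.
Simple pole: residue = g(a) at a = -5/7, which is -236797/163200.


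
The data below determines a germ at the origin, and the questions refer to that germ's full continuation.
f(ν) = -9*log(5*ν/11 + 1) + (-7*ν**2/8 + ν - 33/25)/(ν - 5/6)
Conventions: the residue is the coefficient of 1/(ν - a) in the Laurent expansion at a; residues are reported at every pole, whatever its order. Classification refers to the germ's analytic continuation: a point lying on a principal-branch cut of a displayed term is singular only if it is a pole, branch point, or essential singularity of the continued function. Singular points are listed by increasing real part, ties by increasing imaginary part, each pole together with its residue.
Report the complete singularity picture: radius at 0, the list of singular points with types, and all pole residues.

Radius of convergence at 0: 5/6.
At -11/5: a logarithmic branch point.
At 5/6: a pole of order 1; residue -7879/7200.

Denominator factor (ν - 5/6): pole of order 1 at 5/6, modulus 5/6.
Branch term (-9)*log(1 - ν/(-11/5)): its argument vanishes at ν = -11/5, a logarithmic branch point, modulus 11/5.
The radius of convergence is the smallest modulus among the singular points: 5/6.
The branch term is analytic at 5/6 and contributes nothing to the residue; only the rational part matters.
At the order-1 pole 5/6 set g(ν) = (ν - (5/6))*(rational part) = -7*ν**2/8 + ν - 33/25.
Simple pole: residue = g(a) at a = 5/6, which is -7879/7200.
List the singular points by increasing real part (a conjugate pair: the negative imaginary part first).


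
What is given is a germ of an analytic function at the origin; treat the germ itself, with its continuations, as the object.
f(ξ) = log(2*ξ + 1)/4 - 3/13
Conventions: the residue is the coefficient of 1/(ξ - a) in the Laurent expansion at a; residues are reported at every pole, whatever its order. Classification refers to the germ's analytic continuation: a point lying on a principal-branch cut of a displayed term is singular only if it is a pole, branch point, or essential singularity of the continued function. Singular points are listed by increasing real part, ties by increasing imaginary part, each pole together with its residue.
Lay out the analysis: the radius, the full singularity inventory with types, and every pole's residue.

Branch term (1/4)*log(1 - ξ/(-1/2)): its argument vanishes at ξ = -1/2, a logarithmic branch point, modulus 1/2.
The radius of convergence is the smallest modulus among the singular points: 1/2.

Radius of convergence at 0: 1/2.
At -1/2: a logarithmic branch point.


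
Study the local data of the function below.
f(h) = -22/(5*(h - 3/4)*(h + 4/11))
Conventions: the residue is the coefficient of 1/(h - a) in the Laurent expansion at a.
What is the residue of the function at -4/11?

At the order-1 pole -4/11 set g(h) = (h - (-4/11))*f(h) = -22/(5*(h - 3/4)).
Simple pole: residue = g(a) at a = -4/11, which is 968/245.

The residue is 968/245.


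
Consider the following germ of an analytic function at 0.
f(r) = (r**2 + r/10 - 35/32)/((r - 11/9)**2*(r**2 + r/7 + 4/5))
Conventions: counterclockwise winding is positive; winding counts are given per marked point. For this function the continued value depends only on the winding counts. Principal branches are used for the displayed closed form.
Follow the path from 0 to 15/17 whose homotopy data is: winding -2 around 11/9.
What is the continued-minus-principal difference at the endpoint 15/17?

The function is rational, hence single-valued: continuing it around any pole returns the same value, so the difference is 0.

Continued minus principal equals 0.


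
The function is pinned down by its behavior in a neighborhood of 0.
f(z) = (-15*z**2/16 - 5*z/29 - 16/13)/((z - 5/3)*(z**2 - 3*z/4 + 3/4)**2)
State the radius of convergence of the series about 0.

The radius of convergence is (1/2)*sqrt(3).

Denominator factor (z - 5/3): pole of order 1 at 5/3, modulus 5/3.
Denominator factor (z**2 - 3*z/4 + 3/4)^2: discriminant -39/16, complex-conjugate roots (3/8) + ((1/8)*sqrt(39))*i and (3/8) - ((1/8)*sqrt(39))*i; poles of order 2, moduli (1/2)*sqrt(3) and (1/2)*sqrt(3).
The radius of convergence is the smallest modulus among the singular points: (1/2)*sqrt(3).


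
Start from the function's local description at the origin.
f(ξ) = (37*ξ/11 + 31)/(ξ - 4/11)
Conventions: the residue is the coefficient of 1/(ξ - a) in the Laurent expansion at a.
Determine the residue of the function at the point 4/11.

The residue is 3899/121.

At the order-1 pole 4/11 set g(ξ) = (ξ - (4/11))*f(ξ) = 37*ξ/11 + 31.
Simple pole: residue = g(a) at a = 4/11, which is 3899/121.


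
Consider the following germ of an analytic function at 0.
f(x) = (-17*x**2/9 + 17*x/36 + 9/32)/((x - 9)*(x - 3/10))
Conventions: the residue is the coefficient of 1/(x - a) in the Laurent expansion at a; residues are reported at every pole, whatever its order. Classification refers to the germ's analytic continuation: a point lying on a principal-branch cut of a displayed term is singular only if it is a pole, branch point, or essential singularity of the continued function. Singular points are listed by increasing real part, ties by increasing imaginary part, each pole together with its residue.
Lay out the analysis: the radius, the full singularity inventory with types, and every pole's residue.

Denominator factor (x - 9): pole of order 1 at 9, modulus 9.
Denominator factor (x - 3/10): pole of order 1 at 3/10, modulus 3/10.
The radius of convergence is the smallest modulus among the singular points: 3/10.
At the order-1 pole 3/10 set g(x) = (x - (3/10))*f(x) = (-17*x**2/9 + 17*x/36 + 9/32)/(x - 9).
Simple pole: residue = g(a) at a = 3/10, which is -607/20880.
At the order-1 pole 9 set g(x) = (x - (9))*f(x) = (-17*x**2/9 + 17*x/36 + 9/32)/(x - 3/10).
Simple pole: residue = g(a) at a = 9, which is -23755/1392.
List the singular points by increasing real part (a conjugate pair: the negative imaginary part first).

Radius of convergence at 0: 3/10.
At 3/10: a pole of order 1; residue -607/20880.
At 9: a pole of order 1; residue -23755/1392.


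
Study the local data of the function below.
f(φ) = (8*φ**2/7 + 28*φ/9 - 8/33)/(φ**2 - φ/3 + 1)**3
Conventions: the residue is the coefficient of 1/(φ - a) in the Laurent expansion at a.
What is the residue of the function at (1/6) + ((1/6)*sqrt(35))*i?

The factor φ**2 - φ/3 + 1 splits as (φ - a)(φ - a') with a = (1/6) + ((1/6)*sqrt(35))*i, a' = (1/6) - ((1/6)*sqrt(35))*i. At the order-3 pole a set g(φ) = (φ - a)^3*f(φ) = [8*φ**2/7 + 28*φ/9 - 8/33] / (φ - a')^3.
Order-3 pole: residue = g''(a)/2; g''((1/6) + ((1/6)*sqrt(35))*i) = -((30456/660275)*sqrt(35))*i, so the residue is -((15228/660275)*sqrt(35))*i.

The residue is -((15228/660275)*sqrt(35))*i.


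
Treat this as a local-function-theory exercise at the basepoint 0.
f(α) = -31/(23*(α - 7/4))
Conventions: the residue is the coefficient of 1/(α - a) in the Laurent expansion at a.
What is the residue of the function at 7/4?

At the order-1 pole 7/4 set g(α) = (α - (7/4))*f(α) = -31/23.
Simple pole: residue = g(a) at a = 7/4, which is -31/23.

The residue is -31/23.


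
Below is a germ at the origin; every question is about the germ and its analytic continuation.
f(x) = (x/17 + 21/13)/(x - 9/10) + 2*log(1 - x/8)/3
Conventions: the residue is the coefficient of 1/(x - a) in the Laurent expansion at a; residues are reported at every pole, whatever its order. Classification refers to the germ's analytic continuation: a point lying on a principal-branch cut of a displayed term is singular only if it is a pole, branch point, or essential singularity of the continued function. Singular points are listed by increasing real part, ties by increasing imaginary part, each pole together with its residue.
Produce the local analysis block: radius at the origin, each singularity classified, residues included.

Denominator factor (x - 9/10): pole of order 1 at 9/10, modulus 9/10.
Branch term (2/3)*log(1 - x/(8)): its argument vanishes at x = 8, a logarithmic branch point, modulus 8.
The radius of convergence is the smallest modulus among the singular points: 9/10.
The branch term is analytic at 9/10 and contributes nothing to the residue; only the rational part matters.
At the order-1 pole 9/10 set g(x) = (x - (9/10))*(rational part) = x/17 + 21/13.
Simple pole: residue = g(a) at a = 9/10, which is 3687/2210.
List the singular points by increasing real part (a conjugate pair: the negative imaginary part first).

Radius of convergence at 0: 9/10.
At 9/10: a pole of order 1; residue 3687/2210.
At 8: a logarithmic branch point.


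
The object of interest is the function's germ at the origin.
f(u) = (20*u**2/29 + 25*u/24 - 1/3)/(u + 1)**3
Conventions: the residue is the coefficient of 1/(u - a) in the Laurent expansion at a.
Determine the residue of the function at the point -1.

At the order-3 pole -1 set g(u) = (u - (-1))^3*f(u) = 20*u**2/29 + 25*u/24 - 1/3.
Order-3 pole: residue = g''(a)/2; g''(-1) = 40/29, so the residue is 20/29.

The residue is 20/29.


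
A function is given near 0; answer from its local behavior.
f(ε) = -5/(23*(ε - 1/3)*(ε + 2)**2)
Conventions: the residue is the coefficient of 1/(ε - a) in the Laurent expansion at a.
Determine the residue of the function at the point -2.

The residue is 45/1127.

At the order-2 pole -2 set g(ε) = (ε - (-2))^2*f(ε) = -5/(23*(ε - 1/3)).
Order-2 pole: residue = g'(a); g'(-2) = 45/1127, so the residue is 45/1127.


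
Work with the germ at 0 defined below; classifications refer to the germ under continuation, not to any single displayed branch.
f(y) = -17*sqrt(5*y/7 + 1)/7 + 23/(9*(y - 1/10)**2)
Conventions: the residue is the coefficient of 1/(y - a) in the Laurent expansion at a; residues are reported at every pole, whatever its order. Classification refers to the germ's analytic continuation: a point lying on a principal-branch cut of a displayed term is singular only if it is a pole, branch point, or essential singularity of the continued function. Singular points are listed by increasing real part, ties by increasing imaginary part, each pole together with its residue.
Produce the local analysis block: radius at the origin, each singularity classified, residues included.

Denominator factor (y - 1/10)^2: pole of order 2 at 1/10, modulus 1/10.
Branch term (-17/7)*sqrt(1 - y/(-7/5)): its argument vanishes at y = -7/5, a square-root branch point, modulus 7/5.
The radius of convergence is the smallest modulus among the singular points: 1/10.
The branch term is analytic at 1/10 and contributes nothing to the residue; only the rational part matters.
At the order-2 pole 1/10 set g(y) = (y - (1/10))^2*(rational part) = 23/9.
Order-2 pole: residue = g'(a); g'(1/10) = 0, so the residue is 0.
List the singular points by increasing real part (a conjugate pair: the negative imaginary part first).

Radius of convergence at 0: 1/10.
At -7/5: an algebraic (square-root) branch point.
At 1/10: a pole of order 2; residue 0.


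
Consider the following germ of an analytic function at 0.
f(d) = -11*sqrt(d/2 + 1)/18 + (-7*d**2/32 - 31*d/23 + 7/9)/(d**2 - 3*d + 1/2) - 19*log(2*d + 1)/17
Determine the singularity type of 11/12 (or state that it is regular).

The point is a regular point.

Denominator factors: d**2 - 3*d + 1/2 = -203/144 at d = 11/12 — none vanishes.
Branch term sqrt(1 - d/(-2)): argument at 11/12 is 35/24, nonzero, so 11/12 is not its branch point (a point on a principal cut is still regular for the continued germ).
Branch term log(1 - d/(-1/2)): argument at 11/12 is 17/6, nonzero, so 11/12 is not its branch point (a point on a principal cut is still regular for the continued germ).
So the germ continues analytically to 11/12.


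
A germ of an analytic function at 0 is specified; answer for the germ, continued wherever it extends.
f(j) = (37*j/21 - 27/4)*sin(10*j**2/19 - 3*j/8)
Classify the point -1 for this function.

There is no denominator, hence no pole anywhere.
The factor sin(10*j**2/19 - 3*j/8) is entire.
So the germ continues analytically to -1.

The point is a regular point.


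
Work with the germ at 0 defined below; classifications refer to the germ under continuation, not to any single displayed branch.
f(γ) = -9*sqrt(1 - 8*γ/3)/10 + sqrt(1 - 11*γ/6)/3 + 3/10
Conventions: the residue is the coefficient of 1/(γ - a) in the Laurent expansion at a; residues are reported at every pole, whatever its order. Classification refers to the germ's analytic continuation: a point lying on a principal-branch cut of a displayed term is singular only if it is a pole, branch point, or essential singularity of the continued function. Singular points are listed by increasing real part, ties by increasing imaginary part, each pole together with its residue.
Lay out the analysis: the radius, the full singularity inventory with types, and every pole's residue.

Branch term (-9/10)*sqrt(1 - γ/(3/8)): its argument vanishes at γ = 3/8, a square-root branch point, modulus 3/8.
Branch term (1/3)*sqrt(1 - γ/(6/11)): its argument vanishes at γ = 6/11, a square-root branch point, modulus 6/11.
The radius of convergence is the smallest modulus among the singular points: 3/8.
List the singular points by increasing real part (a conjugate pair: the negative imaginary part first).

Radius of convergence at 0: 3/8.
At 3/8: an algebraic (square-root) branch point.
At 6/11: an algebraic (square-root) branch point.


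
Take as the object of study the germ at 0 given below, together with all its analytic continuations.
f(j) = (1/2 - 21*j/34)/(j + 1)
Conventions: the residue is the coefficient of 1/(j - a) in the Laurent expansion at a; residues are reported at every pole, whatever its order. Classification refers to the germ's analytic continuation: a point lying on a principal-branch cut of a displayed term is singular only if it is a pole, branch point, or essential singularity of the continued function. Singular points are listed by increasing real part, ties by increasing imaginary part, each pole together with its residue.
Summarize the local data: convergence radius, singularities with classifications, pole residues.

Radius of convergence at 0: 1.
At -1: a pole of order 1; residue 19/17.

Denominator factor (j + 1): pole of order 1 at -1, modulus 1.
The radius of convergence is the smallest modulus among the singular points: 1.
At the order-1 pole -1 set g(j) = (j - (-1))*f(j) = 1/2 - 21*j/34.
Simple pole: residue = g(a) at a = -1, which is 19/17.


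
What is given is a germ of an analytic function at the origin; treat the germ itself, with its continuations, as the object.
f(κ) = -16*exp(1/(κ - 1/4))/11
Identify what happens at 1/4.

The point is an essential singularity.

The exponent 1/(κ - (1/4)) has a pole at 1/4, so exp(1/(κ - (1/4))) takes every nonzero value near it: an essential singularity (not a pole of any order).


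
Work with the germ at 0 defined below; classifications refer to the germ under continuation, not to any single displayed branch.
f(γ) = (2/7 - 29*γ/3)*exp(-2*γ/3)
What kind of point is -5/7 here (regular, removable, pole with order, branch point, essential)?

There is no denominator, hence no pole anywhere.
The factor exp(-2*γ/3) is entire.
So the germ continues analytically to -5/7.

The point is a regular point.


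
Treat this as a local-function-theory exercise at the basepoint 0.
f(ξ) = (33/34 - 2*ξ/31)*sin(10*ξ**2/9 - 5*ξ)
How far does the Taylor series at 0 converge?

The factor sin(10*ξ**2/9 - 5*ξ) is entire and contributes no finite singular point.
The polynomial part has no poles.
No finite singular points: the Taylor series at 0 converges everywhere.

The radius of convergence is infinite.


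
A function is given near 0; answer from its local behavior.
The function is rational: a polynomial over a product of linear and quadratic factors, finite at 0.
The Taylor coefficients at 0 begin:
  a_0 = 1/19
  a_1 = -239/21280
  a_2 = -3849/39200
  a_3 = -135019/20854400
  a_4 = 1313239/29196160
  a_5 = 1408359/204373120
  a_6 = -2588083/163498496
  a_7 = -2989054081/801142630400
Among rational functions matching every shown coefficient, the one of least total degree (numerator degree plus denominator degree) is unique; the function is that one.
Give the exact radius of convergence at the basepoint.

The radius of convergence is 2.

No rational of total degree below 6 reproduces all 8 coefficients; solving the [2/4] Pade equations on them gives f(ω) = (-28*ω**2/25 - 3*ω/10 + 16/19)/(ω**2 - 2*ω/7 + 4)**2, whose expansion matches every shown term.
Denominator factor (ω**2 - 2*ω/7 + 4)^2: discriminant -780/49, complex-conjugate roots (1/7) + ((1/7)*sqrt(195))*i and (1/7) - ((1/7)*sqrt(195))*i; poles of order 2, moduli 2 and 2.
The radius of convergence is the smallest modulus among the singular points: 2.


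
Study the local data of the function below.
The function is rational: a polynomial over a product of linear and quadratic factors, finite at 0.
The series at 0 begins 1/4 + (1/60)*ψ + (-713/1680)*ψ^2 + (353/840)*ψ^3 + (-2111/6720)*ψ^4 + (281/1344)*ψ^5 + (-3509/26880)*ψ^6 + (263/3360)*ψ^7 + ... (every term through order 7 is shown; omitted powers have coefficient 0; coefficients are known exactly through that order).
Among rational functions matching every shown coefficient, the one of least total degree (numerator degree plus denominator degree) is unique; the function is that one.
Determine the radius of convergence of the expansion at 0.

No rational of total degree below 4 reproduces all 8 coefficients; solving the [2/2] Pade equations on them gives f(ψ) = (-29*ψ**2/21 + 16*ψ/15 + 1)/(ψ + 2)**2, whose expansion matches every shown term.
Denominator factor (ψ + 2)^2: pole of order 2 at -2, modulus 2.
The radius of convergence is the smallest modulus among the singular points: 2.

The radius of convergence is 2.
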